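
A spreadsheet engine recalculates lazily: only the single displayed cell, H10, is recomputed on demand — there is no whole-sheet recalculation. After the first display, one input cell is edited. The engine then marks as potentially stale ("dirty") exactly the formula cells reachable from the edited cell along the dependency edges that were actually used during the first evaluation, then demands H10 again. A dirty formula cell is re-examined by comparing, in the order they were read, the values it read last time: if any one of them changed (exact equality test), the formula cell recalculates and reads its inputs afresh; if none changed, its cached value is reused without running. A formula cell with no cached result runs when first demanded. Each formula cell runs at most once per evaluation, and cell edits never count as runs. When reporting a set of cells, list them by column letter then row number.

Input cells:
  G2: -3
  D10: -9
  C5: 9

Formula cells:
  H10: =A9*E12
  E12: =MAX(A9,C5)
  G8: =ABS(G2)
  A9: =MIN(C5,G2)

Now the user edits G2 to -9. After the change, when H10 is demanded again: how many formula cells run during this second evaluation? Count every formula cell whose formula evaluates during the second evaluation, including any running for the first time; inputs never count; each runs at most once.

First evaluation (everything demanded from the output):
  A9 = MIN(9, -3) = -3
  E12 = MAX(-3, 9) = 9
  H10 = -3 * 9 = -27

Propagation after the edit:
  A9: runs — G2 -3->-9; result -9.
  E12: runs — A9 -3->-9; result 9 (same value as before).
  H10: runs — A9 -3->-9; result -81.

Formula cells that run: A9, E12, H10 — 3 in total.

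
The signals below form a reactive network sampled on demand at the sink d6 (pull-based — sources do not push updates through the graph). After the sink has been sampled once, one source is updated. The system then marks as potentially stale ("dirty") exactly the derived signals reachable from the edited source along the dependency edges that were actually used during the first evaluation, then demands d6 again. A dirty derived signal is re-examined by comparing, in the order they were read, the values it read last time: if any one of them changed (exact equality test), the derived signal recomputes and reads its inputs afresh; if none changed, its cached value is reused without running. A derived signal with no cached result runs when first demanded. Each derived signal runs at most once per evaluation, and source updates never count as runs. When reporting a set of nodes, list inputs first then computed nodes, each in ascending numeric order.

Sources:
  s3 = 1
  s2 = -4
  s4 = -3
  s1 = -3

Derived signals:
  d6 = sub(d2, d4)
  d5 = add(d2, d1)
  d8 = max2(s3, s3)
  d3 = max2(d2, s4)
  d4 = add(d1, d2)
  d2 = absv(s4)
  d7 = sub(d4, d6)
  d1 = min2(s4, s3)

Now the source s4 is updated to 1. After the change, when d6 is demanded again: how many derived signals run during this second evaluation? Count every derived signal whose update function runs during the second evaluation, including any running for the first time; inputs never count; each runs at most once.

Run set: d1, d2, d4, d6 (4 run).

Initial pass — values computed on the first demand:
  d1 = min2(-3, 1) = -3
  d2 = absv(-3) = 3
  d4 = add(-3, 3) = 0
  d6 = sub(3, 0) = 3

Second demand — change propagation:
  d1: re-runs because s4 -3->1; new result 1.
  d2: re-runs because s4 -3->1; new result 1.
  d4: re-runs because d1 -3->1; d2 3->1; new result 2.
  d6: re-runs because d2 3->1; d4 0->2; new result -1.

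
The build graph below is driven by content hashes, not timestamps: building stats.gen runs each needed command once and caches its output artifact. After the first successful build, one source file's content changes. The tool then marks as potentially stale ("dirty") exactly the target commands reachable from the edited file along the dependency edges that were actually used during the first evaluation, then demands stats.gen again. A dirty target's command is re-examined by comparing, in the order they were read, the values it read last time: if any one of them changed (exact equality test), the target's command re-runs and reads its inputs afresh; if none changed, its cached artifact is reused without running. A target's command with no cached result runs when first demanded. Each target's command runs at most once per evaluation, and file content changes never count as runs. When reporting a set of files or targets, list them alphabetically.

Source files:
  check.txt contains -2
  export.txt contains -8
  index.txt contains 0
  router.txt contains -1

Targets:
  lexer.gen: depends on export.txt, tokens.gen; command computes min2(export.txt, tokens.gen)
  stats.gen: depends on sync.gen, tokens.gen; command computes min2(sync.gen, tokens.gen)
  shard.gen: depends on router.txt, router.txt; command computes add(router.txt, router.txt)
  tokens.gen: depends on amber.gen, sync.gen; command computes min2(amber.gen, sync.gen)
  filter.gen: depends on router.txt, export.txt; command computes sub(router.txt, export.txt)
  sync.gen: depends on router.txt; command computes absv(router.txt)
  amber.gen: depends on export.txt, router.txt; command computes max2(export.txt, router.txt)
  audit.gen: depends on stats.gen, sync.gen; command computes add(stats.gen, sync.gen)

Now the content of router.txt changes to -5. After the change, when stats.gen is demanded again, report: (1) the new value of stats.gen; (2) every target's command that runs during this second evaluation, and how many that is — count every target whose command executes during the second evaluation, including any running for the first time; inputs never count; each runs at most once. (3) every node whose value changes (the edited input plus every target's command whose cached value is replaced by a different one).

Initial pass — values computed on the first demand:
  amber.gen = max2(-8, -1) = -1
  sync.gen = absv(-1) = 1
  tokens.gen = min2(-1, 1) = -1
  stats.gen = min2(1, -1) = -1

Second demand — change propagation:
  amber.gen: re-runs because router.txt -1->-5; new result -5.
  sync.gen: re-runs because router.txt -1->-5; new result 5.
  tokens.gen: re-runs because amber.gen -1->-5; sync.gen 1->5; new result -5.
  stats.gen: re-runs because sync.gen 1->5; tokens.gen -1->-5; new result -5.

stats.gen now evaluates to -5.
Run set: amber.gen, stats.gen, sync.gen, tokens.gen (4 run).
Changed values: amber.gen, router.txt, stats.gen, sync.gen, tokens.gen.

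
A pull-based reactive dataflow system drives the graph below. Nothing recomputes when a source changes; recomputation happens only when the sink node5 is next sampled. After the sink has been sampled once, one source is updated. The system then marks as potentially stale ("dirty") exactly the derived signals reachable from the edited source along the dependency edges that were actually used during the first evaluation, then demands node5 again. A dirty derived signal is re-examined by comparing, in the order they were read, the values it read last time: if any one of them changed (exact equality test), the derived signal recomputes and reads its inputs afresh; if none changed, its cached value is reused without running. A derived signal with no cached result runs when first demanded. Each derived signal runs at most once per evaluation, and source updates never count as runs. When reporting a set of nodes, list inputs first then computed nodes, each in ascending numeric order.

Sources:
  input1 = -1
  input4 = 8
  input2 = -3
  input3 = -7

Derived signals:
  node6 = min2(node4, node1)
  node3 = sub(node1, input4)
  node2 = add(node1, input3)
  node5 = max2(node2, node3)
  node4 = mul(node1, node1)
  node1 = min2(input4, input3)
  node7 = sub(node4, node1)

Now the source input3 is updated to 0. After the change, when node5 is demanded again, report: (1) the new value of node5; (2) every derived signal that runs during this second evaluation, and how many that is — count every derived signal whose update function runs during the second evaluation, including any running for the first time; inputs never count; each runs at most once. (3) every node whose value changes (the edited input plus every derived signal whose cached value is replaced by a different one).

First evaluation (everything demanded from the output):
  node1 = min2(8, -7) = -7
  node2 = add(-7, -7) = -14
  node3 = sub(-7, 8) = -15
  node5 = max2(-14, -15) = -14

Propagation after the edit:
  node1: runs — input3 -7->0; result 0.
  node2: runs — node1 -7->0; input3 -7->0; result 0.
  node3: runs — node1 -7->0; result -8.
  node5: runs — node2 -14->0; node3 -15->-8; result 0.

New value of node5: 0.
Derived signals that run: node1, node2, node3, node5 — 4 in total.
Values that change: input3, node1, node2, node3, node5.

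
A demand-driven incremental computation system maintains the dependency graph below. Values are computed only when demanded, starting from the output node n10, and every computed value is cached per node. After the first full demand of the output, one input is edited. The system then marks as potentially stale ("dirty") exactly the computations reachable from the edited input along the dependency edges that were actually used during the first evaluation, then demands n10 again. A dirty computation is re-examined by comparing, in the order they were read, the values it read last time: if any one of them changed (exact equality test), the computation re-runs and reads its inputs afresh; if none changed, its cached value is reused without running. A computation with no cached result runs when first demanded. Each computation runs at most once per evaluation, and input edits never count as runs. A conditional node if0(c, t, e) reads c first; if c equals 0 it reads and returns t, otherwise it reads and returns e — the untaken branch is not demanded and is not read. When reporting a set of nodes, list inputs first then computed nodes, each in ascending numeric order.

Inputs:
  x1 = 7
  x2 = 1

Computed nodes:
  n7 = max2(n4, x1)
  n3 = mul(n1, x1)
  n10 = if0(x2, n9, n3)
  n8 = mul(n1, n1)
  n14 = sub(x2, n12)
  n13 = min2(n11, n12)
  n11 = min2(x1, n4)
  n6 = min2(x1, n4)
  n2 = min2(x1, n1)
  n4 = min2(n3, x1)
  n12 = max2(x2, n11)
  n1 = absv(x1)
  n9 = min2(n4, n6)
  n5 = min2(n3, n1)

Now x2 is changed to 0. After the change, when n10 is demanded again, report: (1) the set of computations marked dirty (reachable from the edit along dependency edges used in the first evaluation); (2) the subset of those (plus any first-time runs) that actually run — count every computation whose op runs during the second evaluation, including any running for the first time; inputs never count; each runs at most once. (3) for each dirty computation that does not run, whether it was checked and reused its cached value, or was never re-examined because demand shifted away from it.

First evaluation (everything demanded from the output):
  n1 = absv(7) = 7
  n3 = mul(7, 7) = 49
  n10 = if0(x2=1 -> else branch n3) = 49

Propagation after the edit:
  n4: demanded for the first time — runs, produces 7.
  n6: demanded for the first time — runs, produces 7.
  n9: demanded for the first time — runs, produces 7.
  n10: runs — x2 1->0; result 7.

Key observation: a condition flipped, so demand reaches new nodes — n4, n6, n9 run for the first time.

Marked dirty: n10.
Computations that run: n4, n6, n9, n10 — 4 in total.
Every dirty computation ran.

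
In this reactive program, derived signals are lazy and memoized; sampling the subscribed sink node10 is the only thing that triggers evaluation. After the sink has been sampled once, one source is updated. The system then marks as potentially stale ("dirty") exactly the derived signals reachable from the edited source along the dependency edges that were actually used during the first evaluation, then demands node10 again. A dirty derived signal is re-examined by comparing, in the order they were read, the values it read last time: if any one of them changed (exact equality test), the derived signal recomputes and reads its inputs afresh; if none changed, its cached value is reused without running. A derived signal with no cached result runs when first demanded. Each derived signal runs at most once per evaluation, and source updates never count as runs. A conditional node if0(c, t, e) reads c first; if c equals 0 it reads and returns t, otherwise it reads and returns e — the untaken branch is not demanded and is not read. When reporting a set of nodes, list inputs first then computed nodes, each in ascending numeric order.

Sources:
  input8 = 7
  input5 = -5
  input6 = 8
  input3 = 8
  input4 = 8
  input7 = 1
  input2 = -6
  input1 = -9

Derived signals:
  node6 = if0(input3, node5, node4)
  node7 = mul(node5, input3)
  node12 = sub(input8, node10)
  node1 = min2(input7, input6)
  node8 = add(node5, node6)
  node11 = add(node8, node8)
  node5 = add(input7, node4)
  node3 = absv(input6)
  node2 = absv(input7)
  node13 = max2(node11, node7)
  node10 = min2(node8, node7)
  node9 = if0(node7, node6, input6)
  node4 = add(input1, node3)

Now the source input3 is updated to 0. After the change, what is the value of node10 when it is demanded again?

First demand of the output computes:
  node3 = absv(8) = 8
  node4 = add(-9, 8) = -1
  node5 = add(1, -1) = 0
  node6 = if0(input3=8 -> else branch node4) = -1
  node7 = mul(0, 8) = 0
  node8 = add(0, -1) = -1
  node10 = min2(-1, 0) = -1

After the edit, cleaning proceeds:
  node6: a read changed (input3 8->0) — executes, giving 0.
  node7: a read changed (input3 8->0) — executes, giving 0 — identical to its old value.
  node8: a read changed (node6 -1->0) — executes, giving 0.
  node10: a read changed (node8 -1->0) — executes, giving 0.

Demanding node10 again yields 0.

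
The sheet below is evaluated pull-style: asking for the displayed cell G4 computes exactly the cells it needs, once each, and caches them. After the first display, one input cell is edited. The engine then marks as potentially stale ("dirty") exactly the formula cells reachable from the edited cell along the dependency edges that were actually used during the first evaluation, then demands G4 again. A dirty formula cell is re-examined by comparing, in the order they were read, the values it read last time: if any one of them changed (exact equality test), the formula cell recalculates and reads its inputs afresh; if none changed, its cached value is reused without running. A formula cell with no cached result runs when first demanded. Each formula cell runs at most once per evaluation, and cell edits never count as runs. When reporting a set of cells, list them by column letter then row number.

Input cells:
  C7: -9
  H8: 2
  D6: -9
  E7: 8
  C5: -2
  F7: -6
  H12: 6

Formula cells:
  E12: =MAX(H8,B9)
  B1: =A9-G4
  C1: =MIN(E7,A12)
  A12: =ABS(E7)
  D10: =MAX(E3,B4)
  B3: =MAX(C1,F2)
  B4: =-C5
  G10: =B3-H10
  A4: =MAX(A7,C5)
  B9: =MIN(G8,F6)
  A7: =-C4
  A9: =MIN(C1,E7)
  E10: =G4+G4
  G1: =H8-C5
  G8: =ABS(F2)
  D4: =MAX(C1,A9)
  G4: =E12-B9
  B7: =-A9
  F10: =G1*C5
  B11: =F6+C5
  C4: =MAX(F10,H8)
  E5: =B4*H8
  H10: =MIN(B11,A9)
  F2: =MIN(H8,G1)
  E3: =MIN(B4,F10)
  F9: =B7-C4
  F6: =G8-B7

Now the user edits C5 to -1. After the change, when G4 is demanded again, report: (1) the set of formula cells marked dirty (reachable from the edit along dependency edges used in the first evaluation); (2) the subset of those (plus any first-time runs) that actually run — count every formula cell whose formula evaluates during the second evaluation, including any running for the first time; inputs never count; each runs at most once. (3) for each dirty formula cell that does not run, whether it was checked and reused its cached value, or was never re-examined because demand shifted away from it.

First demand of the output computes:
  A12 = ABS(8) = 8
  C1 = MIN(8, 8) = 8
  A9 = MIN(8, 8) = 8
  B7 = -(8) = -8
  G1 = 2 - -2 = 4
  F2 = MIN(2, 4) = 2
  G8 = ABS(2) = 2
  F6 = 2 - -8 = 10
  B9 = MIN(2, 10) = 2
  E12 = MAX(2, 2) = 2
  G4 = 2 - 2 = 0

After the edit, cleaning proceeds:
  G1: a read changed (C5 -2->-1) — executes, giving 3.
  F2: a read changed (G1 4->3) — executes, giving 2 — identical to its old value.
  G8: dirty, but its reads are unchanged (F2 unchanged); cached 2 stands.
  F6: dirty, but its reads are unchanged (G8 unchanged, B7 unchanged); cached 10 stands.
  B9: dirty, but its reads are unchanged (G8 unchanged, F6 unchanged); cached 2 stands.
  E12: dirty, but its reads are unchanged (H8 unchanged, B9 unchanged); cached 2 stands.
  G4: dirty, but its reads are unchanged (E12 unchanged, B9 unchanged); cached 0 stands.

Note the absorption at F2: it re-runs yet its value is the same, leaving the output's value untouched.

The edit dirties: B9, E12, F2, F6, G1, G4, G8.
2 formula cells run: F2, G1.
Cache hits after checking: B9, E12, F6, G4, G8.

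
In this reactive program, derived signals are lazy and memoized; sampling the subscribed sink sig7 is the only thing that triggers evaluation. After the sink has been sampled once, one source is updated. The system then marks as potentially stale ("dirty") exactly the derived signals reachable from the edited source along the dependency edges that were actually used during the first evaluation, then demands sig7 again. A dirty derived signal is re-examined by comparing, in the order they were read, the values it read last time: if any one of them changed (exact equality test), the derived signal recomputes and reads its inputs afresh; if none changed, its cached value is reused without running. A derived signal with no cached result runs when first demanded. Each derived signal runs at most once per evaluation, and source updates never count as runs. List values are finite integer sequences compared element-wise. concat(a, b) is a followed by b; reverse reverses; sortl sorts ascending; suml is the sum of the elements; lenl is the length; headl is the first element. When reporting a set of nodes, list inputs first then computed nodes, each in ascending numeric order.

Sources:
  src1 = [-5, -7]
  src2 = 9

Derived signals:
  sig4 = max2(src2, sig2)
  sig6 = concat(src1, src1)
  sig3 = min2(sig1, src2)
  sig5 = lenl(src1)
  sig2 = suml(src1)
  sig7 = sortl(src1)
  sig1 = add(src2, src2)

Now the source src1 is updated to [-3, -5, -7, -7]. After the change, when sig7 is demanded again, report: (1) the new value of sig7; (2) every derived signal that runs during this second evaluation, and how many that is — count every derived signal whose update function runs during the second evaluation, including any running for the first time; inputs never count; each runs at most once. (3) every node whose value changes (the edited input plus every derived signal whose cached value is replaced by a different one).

First demand of the output computes:
  sig7 = sortl([-5, -7]) = [-7, -5]

After the edit, cleaning proceeds:
  sig7: a read changed (src1 [-5, -7]->[-3, -5, -7, -7]) — executes, giving [-7, -7, -5, -3].

Demanding sig7 again yields [-7, -7, -5, -3].
1 derived signals run: sig7.
The nodes whose values change: src1, sig7.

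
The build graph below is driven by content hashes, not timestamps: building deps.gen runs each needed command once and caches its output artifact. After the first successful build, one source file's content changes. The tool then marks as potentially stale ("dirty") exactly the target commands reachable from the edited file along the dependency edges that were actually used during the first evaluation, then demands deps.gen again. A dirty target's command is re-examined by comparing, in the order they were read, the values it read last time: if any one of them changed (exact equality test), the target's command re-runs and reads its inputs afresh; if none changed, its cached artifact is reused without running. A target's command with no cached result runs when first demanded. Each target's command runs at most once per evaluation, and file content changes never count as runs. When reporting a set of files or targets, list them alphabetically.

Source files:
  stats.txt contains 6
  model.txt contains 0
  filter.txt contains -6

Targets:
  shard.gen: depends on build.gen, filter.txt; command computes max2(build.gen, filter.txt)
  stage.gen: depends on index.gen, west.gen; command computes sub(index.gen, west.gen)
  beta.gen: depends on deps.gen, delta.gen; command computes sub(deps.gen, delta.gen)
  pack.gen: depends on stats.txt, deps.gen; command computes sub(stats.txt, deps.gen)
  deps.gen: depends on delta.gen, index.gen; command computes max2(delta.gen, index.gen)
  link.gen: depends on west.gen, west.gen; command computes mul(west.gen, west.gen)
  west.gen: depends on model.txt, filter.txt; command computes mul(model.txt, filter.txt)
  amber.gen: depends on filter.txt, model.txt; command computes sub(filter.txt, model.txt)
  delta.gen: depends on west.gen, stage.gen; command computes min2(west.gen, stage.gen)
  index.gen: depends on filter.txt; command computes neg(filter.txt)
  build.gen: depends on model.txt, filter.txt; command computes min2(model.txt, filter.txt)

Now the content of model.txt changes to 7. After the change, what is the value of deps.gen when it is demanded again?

Initial pass — values computed on the first demand:
  index.gen = neg(-6) = 6
  west.gen = mul(0, -6) = 0
  stage.gen = sub(6, 0) = 6
  delta.gen = min2(0, 6) = 0
  deps.gen = max2(0, 6) = 6

Second demand — change propagation:
  west.gen: re-runs because model.txt 0->7; new result -42.
  stage.gen: re-runs because west.gen 0->-42; new result 48.
  delta.gen: re-runs because west.gen 0->-42; stage.gen 6->48; new result -42.
  deps.gen: re-runs because delta.gen 0->-42; new result 6 (unchanged).

deps.gen now evaluates to 6.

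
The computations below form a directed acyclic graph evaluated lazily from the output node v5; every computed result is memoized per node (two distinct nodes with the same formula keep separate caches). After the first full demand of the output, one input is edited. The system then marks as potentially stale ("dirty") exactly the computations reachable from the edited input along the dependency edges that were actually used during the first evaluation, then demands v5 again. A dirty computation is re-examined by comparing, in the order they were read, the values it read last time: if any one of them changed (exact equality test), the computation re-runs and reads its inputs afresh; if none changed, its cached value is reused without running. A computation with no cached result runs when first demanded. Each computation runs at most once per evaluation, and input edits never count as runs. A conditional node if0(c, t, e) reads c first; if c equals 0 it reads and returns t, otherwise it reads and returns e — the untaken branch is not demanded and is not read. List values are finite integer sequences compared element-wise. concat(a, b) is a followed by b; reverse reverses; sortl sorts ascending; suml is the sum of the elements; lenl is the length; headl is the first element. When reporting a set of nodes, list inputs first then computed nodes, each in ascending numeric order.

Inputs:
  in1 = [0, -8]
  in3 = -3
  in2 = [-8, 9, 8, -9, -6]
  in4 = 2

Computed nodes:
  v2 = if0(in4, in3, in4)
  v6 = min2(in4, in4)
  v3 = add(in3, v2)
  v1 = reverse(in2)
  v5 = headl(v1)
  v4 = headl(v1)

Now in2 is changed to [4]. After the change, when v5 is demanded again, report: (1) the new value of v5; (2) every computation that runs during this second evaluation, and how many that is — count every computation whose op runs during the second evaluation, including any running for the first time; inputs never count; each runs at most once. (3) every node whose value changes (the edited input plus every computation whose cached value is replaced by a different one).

Demanding v5 again yields 4.
2 computations run: v1, v5.
The nodes whose values change: in2, v1, v5.

First demand of the output computes:
  v1 = reverse([-8, 9, 8, -9, -6]) = [-6, -9, 8, 9, -8]
  v5 = headl([-6, -9, 8, 9, -8]) = -6

After the edit, cleaning proceeds:
  v1: a read changed (in2 [-8, 9, 8, -9, -6]->[4]) — executes, giving [4].
  v5: a read changed (v1 [-6, -9, 8, 9, -8]->[4]) — executes, giving 4.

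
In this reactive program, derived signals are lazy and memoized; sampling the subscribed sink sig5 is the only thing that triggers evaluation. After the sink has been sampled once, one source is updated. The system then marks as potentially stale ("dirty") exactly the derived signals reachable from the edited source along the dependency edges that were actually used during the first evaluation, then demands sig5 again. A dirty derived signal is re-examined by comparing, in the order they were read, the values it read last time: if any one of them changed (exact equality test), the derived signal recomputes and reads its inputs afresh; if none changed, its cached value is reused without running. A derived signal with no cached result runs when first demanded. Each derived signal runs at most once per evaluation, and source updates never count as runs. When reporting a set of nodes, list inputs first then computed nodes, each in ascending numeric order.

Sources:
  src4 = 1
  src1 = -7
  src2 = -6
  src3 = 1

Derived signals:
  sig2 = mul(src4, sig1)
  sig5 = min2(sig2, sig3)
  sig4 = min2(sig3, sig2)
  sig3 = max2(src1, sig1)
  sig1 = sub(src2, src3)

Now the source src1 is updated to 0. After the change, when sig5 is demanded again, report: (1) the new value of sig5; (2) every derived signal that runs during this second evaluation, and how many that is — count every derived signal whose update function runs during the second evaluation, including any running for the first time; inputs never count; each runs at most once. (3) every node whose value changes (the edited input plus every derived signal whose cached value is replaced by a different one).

First demand of the output computes:
  sig1 = sub(-6, 1) = -7
  sig2 = mul(1, -7) = -7
  sig3 = max2(-7, -7) = -7
  sig5 = min2(-7, -7) = -7

After the edit, cleaning proceeds:
  sig3: a read changed (src1 -7->0) — executes, giving 0.
  sig5: a read changed (sig3 -7->0) — executes, giving -7 — identical to its old value.

Demanding sig5 again yields -7.
2 derived signals run: sig3, sig5.
The nodes whose values change: src1, sig3.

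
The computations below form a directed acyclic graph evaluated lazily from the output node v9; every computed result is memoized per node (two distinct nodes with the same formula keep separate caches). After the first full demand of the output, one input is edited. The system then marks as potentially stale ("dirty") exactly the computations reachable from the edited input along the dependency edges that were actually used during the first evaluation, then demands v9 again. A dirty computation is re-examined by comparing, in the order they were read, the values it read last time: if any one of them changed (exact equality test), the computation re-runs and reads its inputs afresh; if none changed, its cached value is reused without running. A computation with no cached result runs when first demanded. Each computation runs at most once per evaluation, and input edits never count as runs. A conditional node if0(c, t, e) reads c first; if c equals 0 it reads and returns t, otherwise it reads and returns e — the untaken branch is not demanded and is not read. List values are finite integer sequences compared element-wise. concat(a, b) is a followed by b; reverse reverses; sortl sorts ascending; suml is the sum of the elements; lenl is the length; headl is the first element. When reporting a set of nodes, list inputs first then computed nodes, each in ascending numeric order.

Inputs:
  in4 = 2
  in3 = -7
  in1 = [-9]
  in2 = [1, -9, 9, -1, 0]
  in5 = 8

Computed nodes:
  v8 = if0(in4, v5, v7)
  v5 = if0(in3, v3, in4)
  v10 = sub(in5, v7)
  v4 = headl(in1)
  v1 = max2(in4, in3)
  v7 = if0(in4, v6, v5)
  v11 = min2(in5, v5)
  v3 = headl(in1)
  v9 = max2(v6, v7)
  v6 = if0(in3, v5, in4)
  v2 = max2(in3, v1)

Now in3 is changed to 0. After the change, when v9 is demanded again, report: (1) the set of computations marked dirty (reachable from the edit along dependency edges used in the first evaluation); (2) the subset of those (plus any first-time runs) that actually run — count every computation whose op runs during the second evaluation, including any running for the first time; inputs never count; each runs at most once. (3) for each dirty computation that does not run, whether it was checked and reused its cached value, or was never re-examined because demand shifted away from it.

The edit dirties: v5, v6, v7, v9.
5 computations run: v3, v5, v6, v7, v9.
No dirty computation escaped a run.
Note the branch switch — v3 had no cache and runs now for the first time.

First demand of the output computes:
  v5 = if0(in3=-7 -> else branch in4) = 2
  v6 = if0(in3=-7 -> else branch in4) = 2
  v7 = if0(in4=2 -> else branch v5) = 2
  v9 = max2(2, 2) = 2

After the edit, cleaning proceeds:
  v3: had never run; runs now, result -9.
  v5: a read changed (in3 -7->0) — executes, giving -9.
  v6: a read changed (in3 -7->0) — executes, giving -9.
  v7: a read changed (v5 2->-9) — executes, giving -9.
  v9: a read changed (v6 2->-9; v7 2->-9) — executes, giving -9.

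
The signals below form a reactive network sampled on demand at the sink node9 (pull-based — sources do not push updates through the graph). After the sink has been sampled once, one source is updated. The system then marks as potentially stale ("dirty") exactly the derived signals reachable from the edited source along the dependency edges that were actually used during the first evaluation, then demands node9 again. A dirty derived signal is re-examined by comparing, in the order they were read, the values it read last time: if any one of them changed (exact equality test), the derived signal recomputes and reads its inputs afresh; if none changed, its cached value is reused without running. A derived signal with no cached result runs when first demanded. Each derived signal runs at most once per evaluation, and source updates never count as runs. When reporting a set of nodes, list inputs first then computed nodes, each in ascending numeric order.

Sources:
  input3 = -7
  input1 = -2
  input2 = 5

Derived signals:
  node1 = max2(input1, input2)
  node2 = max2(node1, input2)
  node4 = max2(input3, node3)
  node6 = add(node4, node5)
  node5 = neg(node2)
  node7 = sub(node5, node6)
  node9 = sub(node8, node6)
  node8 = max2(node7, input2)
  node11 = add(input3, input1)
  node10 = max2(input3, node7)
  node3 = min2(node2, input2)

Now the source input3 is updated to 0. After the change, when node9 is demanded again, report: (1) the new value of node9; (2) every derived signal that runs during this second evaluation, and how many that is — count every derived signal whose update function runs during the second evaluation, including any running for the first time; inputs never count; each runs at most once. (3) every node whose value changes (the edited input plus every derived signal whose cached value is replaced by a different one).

node9 now evaluates to 5.
Run set: node4 (1 run).
Changed values: input3.
The important point: node4 recomputes to an identical value, and the output ends up unchanged.

Initial pass — values computed on the first demand:
  node1 = max2(-2, 5) = 5
  node2 = max2(5, 5) = 5
  node3 = min2(5, 5) = 5
  node4 = max2(-7, 5) = 5
  node5 = neg(5) = -5
  node6 = add(5, -5) = 0
  node7 = sub(-5, 0) = -5
  node8 = max2(-5, 5) = 5
  node9 = sub(5, 0) = 5

Second demand — change propagation:
  node4: re-runs because input3 -7->0; new result 5 (unchanged).
  node6: re-examined; everything it read last time is the same (node4 unchanged, node5 unchanged) — cache 0 kept, no run.
  node7: re-examined; everything it read last time is the same (node5 unchanged, node6 unchanged) — cache -5 kept, no run.
  node8: re-examined; everything it read last time is the same (node7 unchanged, input2 unchanged) — cache 5 kept, no run.
  node9: re-examined; everything it read last time is the same (node8 unchanged, node6 unchanged) — cache 5 kept, no run.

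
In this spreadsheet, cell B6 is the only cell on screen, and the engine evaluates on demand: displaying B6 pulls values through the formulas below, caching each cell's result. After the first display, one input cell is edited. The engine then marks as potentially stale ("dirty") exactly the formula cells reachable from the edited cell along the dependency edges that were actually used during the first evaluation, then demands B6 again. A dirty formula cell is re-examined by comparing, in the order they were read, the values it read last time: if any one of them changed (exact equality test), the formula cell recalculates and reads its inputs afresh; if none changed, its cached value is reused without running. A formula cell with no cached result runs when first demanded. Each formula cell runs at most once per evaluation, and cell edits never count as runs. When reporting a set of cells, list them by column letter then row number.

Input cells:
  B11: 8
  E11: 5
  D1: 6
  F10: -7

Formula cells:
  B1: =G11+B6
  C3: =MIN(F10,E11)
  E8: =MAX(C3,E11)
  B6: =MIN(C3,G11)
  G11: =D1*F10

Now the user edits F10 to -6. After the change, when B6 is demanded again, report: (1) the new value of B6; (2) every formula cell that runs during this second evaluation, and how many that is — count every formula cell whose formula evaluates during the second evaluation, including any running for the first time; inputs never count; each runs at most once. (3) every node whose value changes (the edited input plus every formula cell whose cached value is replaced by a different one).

Initial pass — values computed on the first demand:
  C3 = MIN(-7, 5) = -7
  G11 = 6 * -7 = -42
  B6 = MIN(-7, -42) = -42

Second demand — change propagation:
  C3: re-runs because F10 -7->-6; new result -6.
  G11: re-runs because F10 -7->-6; new result -36.
  B6: re-runs because C3 -7->-6; G11 -42->-36; new result -36.

B6 now evaluates to -36.
Run set: B6, C3, G11 (3 run).
Changed values: B6, C3, F10, G11.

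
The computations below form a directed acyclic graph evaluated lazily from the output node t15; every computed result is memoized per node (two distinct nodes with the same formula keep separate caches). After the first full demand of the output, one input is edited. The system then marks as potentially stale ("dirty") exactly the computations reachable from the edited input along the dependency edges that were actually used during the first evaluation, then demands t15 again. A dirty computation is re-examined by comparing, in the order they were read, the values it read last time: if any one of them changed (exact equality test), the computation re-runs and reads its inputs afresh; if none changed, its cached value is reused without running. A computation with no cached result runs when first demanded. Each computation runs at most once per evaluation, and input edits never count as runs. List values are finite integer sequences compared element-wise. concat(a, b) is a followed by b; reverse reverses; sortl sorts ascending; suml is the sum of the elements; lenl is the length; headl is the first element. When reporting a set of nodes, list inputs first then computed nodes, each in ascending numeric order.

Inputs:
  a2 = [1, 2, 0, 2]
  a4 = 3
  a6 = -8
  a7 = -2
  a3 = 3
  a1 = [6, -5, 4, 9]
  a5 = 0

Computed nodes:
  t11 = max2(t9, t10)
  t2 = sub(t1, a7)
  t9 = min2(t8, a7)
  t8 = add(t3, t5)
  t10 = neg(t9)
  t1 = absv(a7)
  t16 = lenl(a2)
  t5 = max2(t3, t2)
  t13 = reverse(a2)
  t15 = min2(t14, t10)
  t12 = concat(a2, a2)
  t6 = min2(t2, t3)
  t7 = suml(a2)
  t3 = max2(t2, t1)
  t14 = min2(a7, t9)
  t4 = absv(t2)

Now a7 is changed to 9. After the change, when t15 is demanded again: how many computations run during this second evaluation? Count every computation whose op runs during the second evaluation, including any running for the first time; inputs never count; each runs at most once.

First demand of the output computes:
  t1 = absv(-2) = 2
  t2 = sub(2, -2) = 4
  t3 = max2(4, 2) = 4
  t5 = max2(4, 4) = 4
  t8 = add(4, 4) = 8
  t9 = min2(8, -2) = -2
  t10 = neg(-2) = 2
  t14 = min2(-2, -2) = -2
  t15 = min2(-2, 2) = -2

After the edit, cleaning proceeds:
  t1: a read changed (a7 -2->9) — executes, giving 9.
  t2: a read changed (t1 2->9; a7 -2->9) — executes, giving 0.
  t3: a read changed (t2 4->0; t1 2->9) — executes, giving 9.
  t5: a read changed (t3 4->9; t2 4->0) — executes, giving 9.
  t8: a read changed (t3 4->9; t5 4->9) — executes, giving 18.
  t9: a read changed (t8 8->18; a7 -2->9) — executes, giving 9.
  t10: a read changed (t9 -2->9) — executes, giving -9.
  t14: a read changed (a7 -2->9; t9 -2->9) — executes, giving 9.
  t15: a read changed (t14 -2->9; t10 2->-9) — executes, giving -9.

9 computations run: t1, t2, t3, t5, t8, t9, t10, t14, t15.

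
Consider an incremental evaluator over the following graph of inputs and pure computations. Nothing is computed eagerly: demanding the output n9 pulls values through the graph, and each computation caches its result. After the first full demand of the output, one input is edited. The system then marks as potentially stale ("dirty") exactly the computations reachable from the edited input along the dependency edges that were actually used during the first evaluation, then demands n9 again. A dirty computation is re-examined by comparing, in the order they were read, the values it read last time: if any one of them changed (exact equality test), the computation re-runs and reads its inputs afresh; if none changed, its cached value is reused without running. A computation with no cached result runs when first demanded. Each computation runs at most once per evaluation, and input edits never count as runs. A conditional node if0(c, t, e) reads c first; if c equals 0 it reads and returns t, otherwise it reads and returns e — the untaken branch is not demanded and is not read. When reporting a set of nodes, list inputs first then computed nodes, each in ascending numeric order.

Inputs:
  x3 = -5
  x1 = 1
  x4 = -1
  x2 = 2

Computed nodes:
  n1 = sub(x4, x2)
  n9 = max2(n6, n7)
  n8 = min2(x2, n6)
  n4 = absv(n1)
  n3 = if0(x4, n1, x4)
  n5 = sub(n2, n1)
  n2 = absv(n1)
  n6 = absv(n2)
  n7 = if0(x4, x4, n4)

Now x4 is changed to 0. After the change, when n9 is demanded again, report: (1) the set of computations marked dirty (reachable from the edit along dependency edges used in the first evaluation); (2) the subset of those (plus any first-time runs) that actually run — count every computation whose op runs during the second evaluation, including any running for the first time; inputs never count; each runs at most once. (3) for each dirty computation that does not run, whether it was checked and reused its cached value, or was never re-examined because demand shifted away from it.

Initial pass — values computed on the first demand:
  n1 = sub(-1, 2) = -3
  n2 = absv(-3) = 3
  n4 = absv(-3) = 3
  n6 = absv(3) = 3
  n7 = if0(x4=-1 -> else branch n4) = 3
  n9 = max2(3, 3) = 3

Second demand — change propagation:
  n1: re-runs because x4 -1->0; new result -2.
  n2: re-runs because n1 -3->-2; new result 2.
  n4: dirty yet unreached — the second evaluation never asks for it.
  n6: re-runs because n2 3->2; new result 2.
  n7: re-runs because x4 -1->0; new result 0.
  n9: re-runs because n6 3->2; n7 3->0; new result 2.

The important point: the flipped condition redirects demand; n4 is left stale, never re-checked.

Dirty set: n1, n2, n4, n6, n7, n9.
Run set: n1, n2, n6, n7, n9 (5 run).
Left stale — demand moved off them: n4.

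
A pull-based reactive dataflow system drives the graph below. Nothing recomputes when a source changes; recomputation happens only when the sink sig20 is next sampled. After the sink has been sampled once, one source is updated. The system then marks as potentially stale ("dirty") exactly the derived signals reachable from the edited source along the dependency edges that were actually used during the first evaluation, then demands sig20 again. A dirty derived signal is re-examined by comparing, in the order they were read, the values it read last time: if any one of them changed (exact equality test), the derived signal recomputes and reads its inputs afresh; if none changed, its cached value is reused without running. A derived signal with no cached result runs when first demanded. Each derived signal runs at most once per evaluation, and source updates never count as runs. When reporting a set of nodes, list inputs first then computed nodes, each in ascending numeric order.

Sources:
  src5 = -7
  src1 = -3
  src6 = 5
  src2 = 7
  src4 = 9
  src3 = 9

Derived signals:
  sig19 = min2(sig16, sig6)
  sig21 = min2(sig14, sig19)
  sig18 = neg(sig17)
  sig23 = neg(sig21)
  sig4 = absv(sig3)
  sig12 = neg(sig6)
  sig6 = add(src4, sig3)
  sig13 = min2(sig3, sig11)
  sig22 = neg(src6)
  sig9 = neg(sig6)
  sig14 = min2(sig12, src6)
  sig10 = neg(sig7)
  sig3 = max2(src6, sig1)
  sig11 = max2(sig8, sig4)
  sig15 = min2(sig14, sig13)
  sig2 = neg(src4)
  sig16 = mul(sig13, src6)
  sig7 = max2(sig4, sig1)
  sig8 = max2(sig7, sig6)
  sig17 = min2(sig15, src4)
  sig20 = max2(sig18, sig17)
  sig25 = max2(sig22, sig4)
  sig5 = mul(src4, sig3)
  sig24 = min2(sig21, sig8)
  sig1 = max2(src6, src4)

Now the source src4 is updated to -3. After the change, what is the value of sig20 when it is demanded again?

First evaluation (everything demanded from the output):
  sig1 = max2(5, 9) = 9
  sig3 = max2(5, 9) = 9
  sig4 = absv(9) = 9
  sig6 = add(9, 9) = 18
  sig7 = max2(9, 9) = 9
  sig8 = max2(9, 18) = 18
  sig11 = max2(18, 9) = 18
  sig12 = neg(18) = -18
  sig13 = min2(9, 18) = 9
  sig14 = min2(-18, 5) = -18
  sig15 = min2(-18, 9) = -18
  sig17 = min2(-18, 9) = -18
  sig18 = neg(-18) = 18
  sig20 = max2(18, -18) = 18

Propagation after the edit:
  sig1: runs — src4 9->-3; result 5.
  sig3: runs — sig1 9->5; result 5.
  sig4: runs — sig3 9->5; result 5.
  sig6: runs — src4 9->-3; sig3 9->5; result 2.
  sig7: runs — sig4 9->5; sig1 9->5; result 5.
  sig8: runs — sig7 9->5; sig6 18->2; result 5.
  sig11: runs — sig8 18->5; sig4 9->5; result 5.
  sig12: runs — sig6 18->2; result -2.
  sig13: runs — sig3 9->5; sig11 18->5; result 5.
  sig14: runs — sig12 -18->-2; result -2.
  sig15: runs — sig14 -18->-2; sig13 9->5; result -2.
  sig17: runs — sig15 -18->-2; src4 9->-3; result -3.
  sig18: runs — sig17 -18->-3; result 3.
  sig20: runs — sig18 18->3; sig17 -18->-3; result 3.

New value of sig20: 3.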